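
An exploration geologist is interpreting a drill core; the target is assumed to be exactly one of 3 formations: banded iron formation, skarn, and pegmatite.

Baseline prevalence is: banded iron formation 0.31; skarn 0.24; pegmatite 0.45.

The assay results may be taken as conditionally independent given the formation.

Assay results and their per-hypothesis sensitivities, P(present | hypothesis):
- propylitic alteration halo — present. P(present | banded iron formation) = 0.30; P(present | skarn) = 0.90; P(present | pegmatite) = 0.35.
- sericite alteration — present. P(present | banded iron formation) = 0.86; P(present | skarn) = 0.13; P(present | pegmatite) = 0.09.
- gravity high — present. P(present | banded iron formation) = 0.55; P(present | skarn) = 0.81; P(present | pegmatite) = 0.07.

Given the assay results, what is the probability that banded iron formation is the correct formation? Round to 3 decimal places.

0.650

Multiply each prior by the joint likelihood of the assay result pattern:
  banded iron formation: 0.31 × 0.30 × 0.86 × 0.55 = 0.043989
  skarn: 0.24 × 0.90 × 0.13 × 0.81 = 0.022745
  pegmatite: 0.45 × 0.35 × 0.09 × 0.07 = 0.00099225
Normalizing constant Z = 0.043989 + 0.022745 + 0.00099225 = 0.067726.
P(banded iron formation | evidence) = 0.043989 / 0.067726 ≈ 0.650.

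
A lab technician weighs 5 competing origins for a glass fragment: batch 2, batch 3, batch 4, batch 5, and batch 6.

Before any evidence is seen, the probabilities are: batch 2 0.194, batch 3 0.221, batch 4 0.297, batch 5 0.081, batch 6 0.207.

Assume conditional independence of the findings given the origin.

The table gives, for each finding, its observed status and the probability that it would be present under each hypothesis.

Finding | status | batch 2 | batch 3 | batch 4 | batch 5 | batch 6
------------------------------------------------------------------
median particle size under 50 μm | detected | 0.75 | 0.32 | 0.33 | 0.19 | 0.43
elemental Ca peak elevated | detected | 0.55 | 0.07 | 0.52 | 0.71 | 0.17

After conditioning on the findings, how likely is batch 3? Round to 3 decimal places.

0.031

For each hypothesis, the unnormalized posterior weight is prior × product of the finding likelihoods:
  batch 2: 0.194 × 0.75 × 0.55 = 0.080025
  batch 3: 0.221 × 0.32 × 0.07 = 0.0049504
  batch 4: 0.297 × 0.33 × 0.52 = 0.050965
  batch 5: 0.081 × 0.19 × 0.71 = 0.010927
  batch 6: 0.207 × 0.43 × 0.17 = 0.015132
The unnormalized weights sum to 0.162.
P(batch 3 | evidence) = 0.0049504 / 0.162 ≈ 0.031.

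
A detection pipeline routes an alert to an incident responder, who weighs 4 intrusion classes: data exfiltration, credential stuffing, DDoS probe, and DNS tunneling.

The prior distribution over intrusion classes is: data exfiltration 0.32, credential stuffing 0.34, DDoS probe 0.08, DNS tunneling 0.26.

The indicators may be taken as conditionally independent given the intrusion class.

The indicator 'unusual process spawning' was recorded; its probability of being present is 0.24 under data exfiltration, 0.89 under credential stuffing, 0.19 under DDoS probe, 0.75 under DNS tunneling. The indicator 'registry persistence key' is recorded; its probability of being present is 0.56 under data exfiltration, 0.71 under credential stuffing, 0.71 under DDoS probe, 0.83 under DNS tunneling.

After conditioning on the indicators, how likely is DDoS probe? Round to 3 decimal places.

0.025

Multiply each prior by the joint likelihood of the indicator pattern:
  data exfiltration: 0.32 × 0.24 × 0.56 = 0.043008
  credential stuffing: 0.34 × 0.89 × 0.71 = 0.21485
  DDoS probe: 0.08 × 0.19 × 0.71 = 0.010792
  DNS tunneling: 0.26 × 0.75 × 0.83 = 0.16185
The unnormalized weights sum to 0.4305.
P(DDoS probe | evidence) = 0.010792 / 0.4305 ≈ 0.025.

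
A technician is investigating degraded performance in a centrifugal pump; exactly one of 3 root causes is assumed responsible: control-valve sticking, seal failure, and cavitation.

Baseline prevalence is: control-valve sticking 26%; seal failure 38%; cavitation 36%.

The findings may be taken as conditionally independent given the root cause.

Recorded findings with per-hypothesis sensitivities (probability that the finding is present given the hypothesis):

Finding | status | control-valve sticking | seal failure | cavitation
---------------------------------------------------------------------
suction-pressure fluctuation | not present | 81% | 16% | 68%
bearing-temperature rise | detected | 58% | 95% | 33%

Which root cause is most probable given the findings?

seal failure

For each hypothesis, the unnormalized posterior weight is prior × product of the finding likelihoods (using 1 − P(present | H) for each absent finding):
  control-valve sticking: 0.26 × (1 − 0.81) × 0.58 = 0.028652
  seal failure: 0.38 × (1 − 0.16) × 0.95 = 0.30324
  cavitation: 0.36 × (1 − 0.68) × 0.33 = 0.038016
The unnormalized weights sum to 0.36991.
P(control-valve sticking | evidence) ≈ 0.028652 / 0.36991 ≈ 0.077
P(seal failure | evidence) ≈ 0.30324 / 0.36991 ≈ 0.820
P(cavitation | evidence) ≈ 0.038016 / 0.36991 ≈ 0.103
The largest is 0.820, so seal failure is most probable.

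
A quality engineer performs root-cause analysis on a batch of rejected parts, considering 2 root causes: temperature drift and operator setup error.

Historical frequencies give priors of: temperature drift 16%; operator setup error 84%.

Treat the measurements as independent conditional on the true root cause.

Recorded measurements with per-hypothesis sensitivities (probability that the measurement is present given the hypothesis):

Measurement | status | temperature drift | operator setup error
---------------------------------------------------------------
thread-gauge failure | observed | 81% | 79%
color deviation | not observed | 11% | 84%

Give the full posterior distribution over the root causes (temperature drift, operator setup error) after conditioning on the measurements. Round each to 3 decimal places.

Multiply each prior by the joint likelihood of the measurement pattern (using 1 − P(present | H) for each absent measurement):
  temperature drift: 0.16 × 0.81 × (1 − 0.11) = 0.11534
  operator setup error: 0.84 × 0.79 × (1 − 0.84) = 0.10618
Marginal likelihood of the evidence = 0.22152.
P(temperature drift | evidence) = 0.11534 / 0.22152 ≈ 0.521
P(operator setup error | evidence) = 0.10618 / 0.22152 ≈ 0.479

0.521, 0.479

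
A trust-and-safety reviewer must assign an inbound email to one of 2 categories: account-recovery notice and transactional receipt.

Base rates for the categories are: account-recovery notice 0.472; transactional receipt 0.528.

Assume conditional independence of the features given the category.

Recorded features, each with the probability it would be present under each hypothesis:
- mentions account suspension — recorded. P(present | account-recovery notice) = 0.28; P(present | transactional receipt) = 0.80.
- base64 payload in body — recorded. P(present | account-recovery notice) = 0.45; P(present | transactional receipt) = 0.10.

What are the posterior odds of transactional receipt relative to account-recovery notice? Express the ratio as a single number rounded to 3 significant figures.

0.710

Unnormalized posterior weight (prior times the feature likelihoods) for each of the two hypotheses:
  transactional receipt: 0.528 × 0.80 × 0.10 = 0.04224
  account-recovery notice: 0.472 × 0.28 × 0.45 = 0.059472
Posterior odds = 0.04224 / 0.059472 ≈ 0.710.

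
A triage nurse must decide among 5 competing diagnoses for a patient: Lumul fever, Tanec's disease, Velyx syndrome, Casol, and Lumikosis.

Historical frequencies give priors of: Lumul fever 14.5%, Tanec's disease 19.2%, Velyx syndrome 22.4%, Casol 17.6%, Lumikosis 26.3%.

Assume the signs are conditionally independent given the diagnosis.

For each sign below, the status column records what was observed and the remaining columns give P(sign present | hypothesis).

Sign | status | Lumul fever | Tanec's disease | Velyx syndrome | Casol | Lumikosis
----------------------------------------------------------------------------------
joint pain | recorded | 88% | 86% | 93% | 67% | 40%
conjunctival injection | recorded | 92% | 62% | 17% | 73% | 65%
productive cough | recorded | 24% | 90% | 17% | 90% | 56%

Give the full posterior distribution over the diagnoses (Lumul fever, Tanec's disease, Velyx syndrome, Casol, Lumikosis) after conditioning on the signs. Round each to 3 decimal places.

For each hypothesis, the unnormalized posterior weight is prior × product of the sign likelihoods:
  Lumul fever: 0.145 × 0.88 × 0.92 × 0.24 = 0.028174
  Tanec's disease: 0.192 × 0.86 × 0.62 × 0.90 = 0.092137
  Velyx syndrome: 0.224 × 0.93 × 0.17 × 0.17 = 0.0060204
  Casol: 0.176 × 0.67 × 0.73 × 0.90 = 0.077473
  Lumikosis: 0.263 × 0.40 × 0.65 × 0.56 = 0.038293
Marginal likelihood of the evidence = 0.2421.
P(Lumul fever | evidence) = 0.028174 / 0.2421 ≈ 0.116
P(Tanec's disease | evidence) = 0.092137 / 0.2421 ≈ 0.381
P(Velyx syndrome | evidence) = 0.0060204 / 0.2421 ≈ 0.025
P(Casol | evidence) = 0.077473 / 0.2421 ≈ 0.320
P(Lumikosis | evidence) = 0.038293 / 0.2421 ≈ 0.158

0.116, 0.381, 0.025, 0.320, 0.158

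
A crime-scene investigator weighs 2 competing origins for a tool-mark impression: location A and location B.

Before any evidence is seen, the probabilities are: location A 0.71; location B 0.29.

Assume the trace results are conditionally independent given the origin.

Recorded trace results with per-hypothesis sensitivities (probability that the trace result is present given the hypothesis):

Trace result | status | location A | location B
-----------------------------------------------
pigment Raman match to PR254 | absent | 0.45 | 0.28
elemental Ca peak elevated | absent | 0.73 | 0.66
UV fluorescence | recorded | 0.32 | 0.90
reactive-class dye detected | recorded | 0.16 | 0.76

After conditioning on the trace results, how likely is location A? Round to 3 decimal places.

Multiply each prior by the joint likelihood of the trace result pattern (using 1 − P(present | H) for each absent trace result):
  location A: 0.71 × (1 − 0.45) × (1 − 0.73) × 0.32 × 0.16 = 0.0053983
  location B: 0.29 × (1 − 0.28) × (1 − 0.66) × 0.90 × 0.76 = 0.048559
The unnormalized weights sum to 0.053957.
P(location A | evidence) = 0.0053983 / 0.053957 ≈ 0.100.

0.100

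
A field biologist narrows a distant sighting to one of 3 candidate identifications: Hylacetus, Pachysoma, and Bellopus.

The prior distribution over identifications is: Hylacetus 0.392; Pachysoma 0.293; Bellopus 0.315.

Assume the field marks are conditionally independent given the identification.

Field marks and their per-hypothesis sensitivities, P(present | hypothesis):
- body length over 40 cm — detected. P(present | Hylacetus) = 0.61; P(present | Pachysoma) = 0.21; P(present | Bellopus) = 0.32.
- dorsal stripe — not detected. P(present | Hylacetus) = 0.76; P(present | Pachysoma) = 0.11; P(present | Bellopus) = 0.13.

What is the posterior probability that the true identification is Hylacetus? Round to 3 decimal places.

0.287

By Bayes' rule with conditional independence, the unnormalized weight for each hypothesis is prior × ∏ likelihoods (using 1 − P(present | H) for each absent field mark):
  Hylacetus: 0.392 × 0.61 × (1 − 0.76) = 0.057389
  Pachysoma: 0.293 × 0.21 × (1 − 0.11) = 0.054762
  Bellopus: 0.315 × 0.32 × (1 − 0.13) = 0.087696
Marginal likelihood of the evidence = 0.19985.
P(Hylacetus | evidence) = 0.057389 / 0.19985 ≈ 0.287.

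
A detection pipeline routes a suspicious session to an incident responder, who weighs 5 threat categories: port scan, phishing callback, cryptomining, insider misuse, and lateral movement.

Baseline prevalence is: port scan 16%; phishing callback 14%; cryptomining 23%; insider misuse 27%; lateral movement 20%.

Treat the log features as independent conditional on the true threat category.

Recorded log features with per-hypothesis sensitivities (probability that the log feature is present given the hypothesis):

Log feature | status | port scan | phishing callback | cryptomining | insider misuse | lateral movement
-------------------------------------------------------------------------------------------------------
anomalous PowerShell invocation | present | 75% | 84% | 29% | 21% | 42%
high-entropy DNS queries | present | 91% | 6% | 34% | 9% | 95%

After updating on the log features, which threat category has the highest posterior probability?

port scan

Multiply each prior by the joint likelihood of the log feature pattern:
  port scan: 0.16 × 0.75 × 0.91 = 0.1092
  phishing callback: 0.14 × 0.84 × 0.06 = 0.007056
  cryptomining: 0.23 × 0.29 × 0.34 = 0.022678
  insider misuse: 0.27 × 0.21 × 0.09 = 0.005103
  lateral movement: 0.20 × 0.42 × 0.95 = 0.0798
Normalizing constant Z = 0.1092 + 0.007056 + 0.022678 + 0.005103 + 0.0798 = 0.22384.
P(port scan | evidence) ≈ 0.1092 / 0.22384 ≈ 0.488
P(phishing callback | evidence) ≈ 0.007056 / 0.22384 ≈ 0.032
P(cryptomining | evidence) ≈ 0.022678 / 0.22384 ≈ 0.101
P(insider misuse | evidence) ≈ 0.005103 / 0.22384 ≈ 0.023
P(lateral movement | evidence) ≈ 0.0798 / 0.22384 ≈ 0.357
The largest is 0.488, so port scan is most probable.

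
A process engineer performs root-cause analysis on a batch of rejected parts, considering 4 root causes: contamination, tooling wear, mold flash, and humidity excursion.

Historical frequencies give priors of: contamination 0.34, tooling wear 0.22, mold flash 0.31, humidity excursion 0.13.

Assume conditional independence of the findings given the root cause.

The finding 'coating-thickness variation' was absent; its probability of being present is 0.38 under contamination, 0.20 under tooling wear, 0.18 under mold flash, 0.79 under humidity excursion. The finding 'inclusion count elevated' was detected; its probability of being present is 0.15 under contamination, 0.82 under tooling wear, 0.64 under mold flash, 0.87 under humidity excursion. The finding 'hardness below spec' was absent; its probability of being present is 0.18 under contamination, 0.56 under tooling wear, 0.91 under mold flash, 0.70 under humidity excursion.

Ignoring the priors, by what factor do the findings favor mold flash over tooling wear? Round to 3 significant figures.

Take the product of per-finding likelihoods under each hypothesis (using 1 − P(present | H) for each absent finding), then divide.
  mold flash: (1 − 0.18) × 0.64 × (1 − 0.91) = 0.047232
  tooling wear: (1 − 0.20) × 0.82 × (1 − 0.56) = 0.28864
Bayes factor = 0.047232 / 0.28864 ≈ 0.164

0.164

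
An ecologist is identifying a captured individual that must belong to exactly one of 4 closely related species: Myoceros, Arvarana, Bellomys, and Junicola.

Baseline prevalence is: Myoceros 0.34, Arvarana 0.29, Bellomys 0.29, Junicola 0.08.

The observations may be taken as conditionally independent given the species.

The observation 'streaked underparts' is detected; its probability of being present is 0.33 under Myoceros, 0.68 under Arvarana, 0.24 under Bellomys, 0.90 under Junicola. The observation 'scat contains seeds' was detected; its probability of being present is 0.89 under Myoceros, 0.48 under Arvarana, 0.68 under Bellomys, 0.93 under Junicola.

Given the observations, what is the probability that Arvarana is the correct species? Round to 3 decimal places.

Multiply each prior by the joint likelihood of the evidence pattern:
  Myoceros: 0.34 × 0.33 × 0.89 = 0.099858
  Arvarana: 0.29 × 0.68 × 0.48 = 0.094656
  Bellomys: 0.29 × 0.24 × 0.68 = 0.047328
  Junicola: 0.08 × 0.90 × 0.93 = 0.06696
The unnormalized weights sum to 0.3088.
P(Arvarana | evidence) = 0.094656 / 0.3088 ≈ 0.307.

0.307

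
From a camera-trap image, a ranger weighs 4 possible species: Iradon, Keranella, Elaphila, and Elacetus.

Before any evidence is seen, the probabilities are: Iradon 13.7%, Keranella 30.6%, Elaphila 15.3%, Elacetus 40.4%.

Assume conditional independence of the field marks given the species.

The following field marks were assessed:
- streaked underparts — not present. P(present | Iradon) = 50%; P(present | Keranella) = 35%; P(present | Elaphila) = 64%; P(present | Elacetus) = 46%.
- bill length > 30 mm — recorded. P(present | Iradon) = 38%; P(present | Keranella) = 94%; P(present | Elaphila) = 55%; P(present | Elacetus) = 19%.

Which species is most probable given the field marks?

Keranella

By Bayes' rule with conditional independence, the unnormalized weight for each hypothesis is prior × ∏ likelihoods (using 1 − P(present | H) for each absent field mark):
  Iradon: 0.137 × (1 − 0.50) × 0.38 = 0.02603
  Keranella: 0.306 × (1 − 0.35) × 0.94 = 0.18697
  Elaphila: 0.153 × (1 − 0.64) × 0.55 = 0.030294
  Elacetus: 0.404 × (1 − 0.46) × 0.19 = 0.04145
The unnormalized weights sum to 0.28474.
P(Iradon | evidence) ≈ 0.02603 / 0.28474 ≈ 0.091
P(Keranella | evidence) ≈ 0.18697 / 0.28474 ≈ 0.657
P(Elaphila | evidence) ≈ 0.030294 / 0.28474 ≈ 0.106
P(Elacetus | evidence) ≈ 0.04145 / 0.28474 ≈ 0.146
The largest is 0.657, so Keranella is most probable.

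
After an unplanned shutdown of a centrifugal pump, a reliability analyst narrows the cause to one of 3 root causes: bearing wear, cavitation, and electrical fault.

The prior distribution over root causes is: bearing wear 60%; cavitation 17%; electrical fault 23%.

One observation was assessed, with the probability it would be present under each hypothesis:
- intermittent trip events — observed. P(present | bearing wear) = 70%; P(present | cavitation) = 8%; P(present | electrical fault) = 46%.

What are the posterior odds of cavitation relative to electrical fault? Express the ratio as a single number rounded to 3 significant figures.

Unnormalized posterior weight (prior times the observation likelihood) for each of the two hypotheses:
  cavitation: 0.17 × 0.08 = 0.0136
  electrical fault: 0.23 × 0.46 = 0.1058
Odds(cavitation : electrical fault) = 0.0136 / 0.1058 ≈ 0.129.

0.129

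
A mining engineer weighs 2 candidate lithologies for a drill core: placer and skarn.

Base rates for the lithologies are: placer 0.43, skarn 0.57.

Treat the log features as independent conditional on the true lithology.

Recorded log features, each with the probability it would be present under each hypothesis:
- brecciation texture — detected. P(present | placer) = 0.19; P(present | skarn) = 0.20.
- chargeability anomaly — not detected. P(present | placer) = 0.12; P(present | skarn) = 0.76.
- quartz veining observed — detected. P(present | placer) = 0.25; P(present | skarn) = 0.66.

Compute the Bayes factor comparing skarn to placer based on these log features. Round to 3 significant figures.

0.758

Take the product of per-log feature likelihoods under each hypothesis (using 1 − P(present | H) for each absent log feature), then divide.
  skarn: 0.20 × (1 − 0.76) × 0.66 = 0.03168
  placer: 0.19 × (1 − 0.12) × 0.25 = 0.0418
Bayes factor = 0.03168 / 0.0418 ≈ 0.758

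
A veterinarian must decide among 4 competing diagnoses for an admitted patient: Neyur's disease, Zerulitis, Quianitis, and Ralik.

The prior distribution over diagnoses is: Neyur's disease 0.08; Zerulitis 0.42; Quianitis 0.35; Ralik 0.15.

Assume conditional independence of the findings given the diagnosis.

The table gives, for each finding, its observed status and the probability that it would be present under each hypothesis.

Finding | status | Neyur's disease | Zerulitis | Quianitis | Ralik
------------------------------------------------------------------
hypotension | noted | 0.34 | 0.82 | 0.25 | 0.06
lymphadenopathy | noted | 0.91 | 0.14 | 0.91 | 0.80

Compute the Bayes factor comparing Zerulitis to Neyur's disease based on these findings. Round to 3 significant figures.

0.371

The Bayes factor is the ratio of the joint likelihoods of the evidence pattern under the two hypotheses.
  Zerulitis: 0.82 × 0.14 = 0.1148
  Neyur's disease: 0.34 × 0.91 = 0.3094
Bayes factor = 0.1148 / 0.3094 ≈ 0.371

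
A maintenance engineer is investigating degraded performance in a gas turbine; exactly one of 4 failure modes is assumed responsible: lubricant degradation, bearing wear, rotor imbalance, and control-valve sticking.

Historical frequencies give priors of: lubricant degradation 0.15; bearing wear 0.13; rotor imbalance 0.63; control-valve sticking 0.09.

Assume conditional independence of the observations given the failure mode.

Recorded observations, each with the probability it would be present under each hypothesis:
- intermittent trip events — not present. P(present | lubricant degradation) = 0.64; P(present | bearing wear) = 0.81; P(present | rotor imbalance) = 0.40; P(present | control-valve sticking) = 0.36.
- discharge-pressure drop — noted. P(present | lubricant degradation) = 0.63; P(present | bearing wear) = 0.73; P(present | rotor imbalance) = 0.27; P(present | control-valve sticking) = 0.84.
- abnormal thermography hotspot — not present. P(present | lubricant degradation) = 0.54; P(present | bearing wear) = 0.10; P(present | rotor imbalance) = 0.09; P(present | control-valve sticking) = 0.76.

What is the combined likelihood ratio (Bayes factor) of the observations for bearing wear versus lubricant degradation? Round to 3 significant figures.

1.20

Joint likelihood of the evidence pattern under each hypothesis (using 1 − P(present | H) for each absent observation):
  bearing wear: (1 − 0.81) × 0.73 × (1 − 0.10) = 0.12483
  lubricant degradation: (1 − 0.64) × 0.63 × (1 − 0.54) = 0.10433
Bayes factor = 0.12483 / 0.10433 ≈ 1.20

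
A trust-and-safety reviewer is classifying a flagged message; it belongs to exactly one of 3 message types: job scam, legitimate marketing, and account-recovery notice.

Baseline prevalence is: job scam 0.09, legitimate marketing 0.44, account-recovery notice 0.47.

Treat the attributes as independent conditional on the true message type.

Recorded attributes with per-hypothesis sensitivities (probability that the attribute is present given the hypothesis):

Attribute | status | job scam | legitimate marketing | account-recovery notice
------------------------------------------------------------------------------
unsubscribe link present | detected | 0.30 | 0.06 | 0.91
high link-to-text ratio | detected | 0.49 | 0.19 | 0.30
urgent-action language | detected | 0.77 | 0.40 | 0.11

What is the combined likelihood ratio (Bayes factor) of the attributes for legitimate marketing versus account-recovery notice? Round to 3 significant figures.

0.152

Take the product of per-attribute likelihoods under each hypothesis, then divide.
  legitimate marketing: 0.06 × 0.19 × 0.40 = 0.00456
  account-recovery notice: 0.91 × 0.30 × 0.11 = 0.03003
Bayes factor = 0.00456 / 0.03003 ≈ 0.152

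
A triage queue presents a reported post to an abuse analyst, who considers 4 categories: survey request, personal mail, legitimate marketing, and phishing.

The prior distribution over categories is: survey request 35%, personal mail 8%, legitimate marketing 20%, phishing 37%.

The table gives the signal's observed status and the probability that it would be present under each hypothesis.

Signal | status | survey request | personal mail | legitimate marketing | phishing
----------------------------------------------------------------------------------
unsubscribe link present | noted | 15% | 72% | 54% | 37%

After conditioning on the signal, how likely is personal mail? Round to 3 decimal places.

Multiply each prior by the likelihood of the signal:
  survey request: 0.35 × 0.15 = 0.0525
  personal mail: 0.08 × 0.72 = 0.0576
  legitimate marketing: 0.20 × 0.54 = 0.108
  phishing: 0.37 × 0.37 = 0.1369
The unnormalized weights sum to 0.355.
P(personal mail | evidence) = 0.0576 / 0.355 ≈ 0.162.

0.162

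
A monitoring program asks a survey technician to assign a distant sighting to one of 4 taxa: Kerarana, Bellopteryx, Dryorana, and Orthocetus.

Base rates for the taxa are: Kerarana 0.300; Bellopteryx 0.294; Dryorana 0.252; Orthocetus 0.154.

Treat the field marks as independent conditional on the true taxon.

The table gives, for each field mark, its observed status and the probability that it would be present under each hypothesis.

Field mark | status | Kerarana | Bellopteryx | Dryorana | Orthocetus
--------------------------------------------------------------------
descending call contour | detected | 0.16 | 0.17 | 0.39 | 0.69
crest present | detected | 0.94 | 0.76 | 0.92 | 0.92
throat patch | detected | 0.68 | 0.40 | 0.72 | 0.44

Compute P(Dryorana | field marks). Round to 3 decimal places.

0.423

Multiply each prior by the joint likelihood of the field mark pattern:
  Kerarana: 0.300 × 0.16 × 0.94 × 0.68 = 0.030682
  Bellopteryx: 0.294 × 0.17 × 0.76 × 0.40 = 0.015194
  Dryorana: 0.252 × 0.39 × 0.92 × 0.72 = 0.065101
  Orthocetus: 0.154 × 0.69 × 0.92 × 0.44 = 0.043014
The unnormalized weights sum to 0.15399.
P(Dryorana | evidence) = 0.065101 / 0.15399 ≈ 0.423.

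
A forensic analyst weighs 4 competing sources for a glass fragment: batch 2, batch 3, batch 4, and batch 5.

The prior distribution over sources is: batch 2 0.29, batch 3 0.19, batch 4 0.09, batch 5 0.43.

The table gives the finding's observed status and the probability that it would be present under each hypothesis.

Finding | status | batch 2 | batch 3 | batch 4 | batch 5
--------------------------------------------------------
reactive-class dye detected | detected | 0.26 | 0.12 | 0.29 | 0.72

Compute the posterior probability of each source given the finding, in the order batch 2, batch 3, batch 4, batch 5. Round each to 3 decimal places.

0.174, 0.053, 0.060, 0.714

For each hypothesis, the unnormalized posterior weight is prior × likelihood:
  batch 2: 0.29 × 0.26 = 0.0754
  batch 3: 0.19 × 0.12 = 0.0228
  batch 4: 0.09 × 0.29 = 0.0261
  batch 5: 0.43 × 0.72 = 0.3096
Normalizing constant Z = 0.0754 + 0.0228 + 0.0261 + 0.3096 = 0.4339.
P(batch 2 | evidence) = 0.0754 / 0.4339 ≈ 0.174
P(batch 3 | evidence) = 0.0228 / 0.4339 ≈ 0.053
P(batch 4 | evidence) = 0.0261 / 0.4339 ≈ 0.060
P(batch 5 | evidence) = 0.3096 / 0.4339 ≈ 0.714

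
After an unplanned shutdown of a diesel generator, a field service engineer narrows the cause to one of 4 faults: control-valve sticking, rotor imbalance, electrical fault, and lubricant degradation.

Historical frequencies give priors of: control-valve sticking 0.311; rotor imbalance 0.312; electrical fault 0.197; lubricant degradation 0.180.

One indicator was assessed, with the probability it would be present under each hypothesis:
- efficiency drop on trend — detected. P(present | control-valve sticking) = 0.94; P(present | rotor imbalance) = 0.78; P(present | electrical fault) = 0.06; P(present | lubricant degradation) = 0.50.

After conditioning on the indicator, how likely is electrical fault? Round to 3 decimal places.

0.019

By Bayes' rule, the unnormalized weight for each hypothesis is prior × likelihood:
  control-valve sticking: 0.311 × 0.94 = 0.29234
  rotor imbalance: 0.312 × 0.78 = 0.24336
  electrical fault: 0.197 × 0.06 = 0.01182
  lubricant degradation: 0.180 × 0.50 = 0.09
Normalizing constant Z = 0.29234 + 0.24336 + 0.01182 + 0.09 = 0.63752.
P(electrical fault | evidence) = 0.01182 / 0.63752 ≈ 0.019.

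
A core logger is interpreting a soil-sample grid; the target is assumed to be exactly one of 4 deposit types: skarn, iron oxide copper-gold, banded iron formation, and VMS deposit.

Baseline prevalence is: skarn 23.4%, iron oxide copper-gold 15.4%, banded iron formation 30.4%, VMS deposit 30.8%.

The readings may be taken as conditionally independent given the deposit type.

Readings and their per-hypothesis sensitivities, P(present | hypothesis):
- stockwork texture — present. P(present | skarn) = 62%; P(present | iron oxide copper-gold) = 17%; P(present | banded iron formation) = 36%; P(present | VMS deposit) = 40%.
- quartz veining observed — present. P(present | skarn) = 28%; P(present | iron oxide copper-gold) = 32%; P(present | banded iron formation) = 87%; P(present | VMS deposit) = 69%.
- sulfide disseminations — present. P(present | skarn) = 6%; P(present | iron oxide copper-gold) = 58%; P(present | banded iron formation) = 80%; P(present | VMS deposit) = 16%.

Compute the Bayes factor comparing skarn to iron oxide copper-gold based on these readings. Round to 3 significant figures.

0.330

The Bayes factor is the ratio of the joint likelihoods of the reading pattern under the two hypotheses.
  skarn: 0.62 × 0.28 × 0.06 = 0.010416
  iron oxide copper-gold: 0.17 × 0.32 × 0.58 = 0.031552
Bayes factor = 0.010416 / 0.031552 ≈ 0.330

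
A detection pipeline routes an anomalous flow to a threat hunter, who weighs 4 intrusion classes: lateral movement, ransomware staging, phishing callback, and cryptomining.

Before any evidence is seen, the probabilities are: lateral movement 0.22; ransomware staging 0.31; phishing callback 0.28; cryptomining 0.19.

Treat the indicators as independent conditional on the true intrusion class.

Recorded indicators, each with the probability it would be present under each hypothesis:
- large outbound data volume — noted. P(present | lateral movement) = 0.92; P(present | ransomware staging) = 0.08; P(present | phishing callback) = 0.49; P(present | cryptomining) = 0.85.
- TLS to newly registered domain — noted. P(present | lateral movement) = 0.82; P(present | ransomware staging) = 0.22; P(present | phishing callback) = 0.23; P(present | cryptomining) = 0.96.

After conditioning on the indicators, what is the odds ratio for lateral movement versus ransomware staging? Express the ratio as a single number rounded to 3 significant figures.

30.4

Unnormalized posterior weight (prior times the indicator likelihoods) for each of the two hypotheses:
  lateral movement: 0.22 × 0.92 × 0.82 = 0.16597
  ransomware staging: 0.31 × 0.08 × 0.22 = 0.005456
Posterior odds = 0.16597 / 0.005456 ≈ 30.4.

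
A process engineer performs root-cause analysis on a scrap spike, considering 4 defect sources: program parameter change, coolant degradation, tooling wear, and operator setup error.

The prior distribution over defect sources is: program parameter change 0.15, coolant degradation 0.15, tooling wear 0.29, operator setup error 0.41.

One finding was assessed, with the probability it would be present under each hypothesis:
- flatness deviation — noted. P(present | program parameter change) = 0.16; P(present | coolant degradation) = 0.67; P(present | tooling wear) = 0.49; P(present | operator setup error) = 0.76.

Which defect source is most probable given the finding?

operator setup error

For each hypothesis, the unnormalized posterior weight is prior × likelihood:
  program parameter change: 0.15 × 0.16 = 0.024
  coolant degradation: 0.15 × 0.67 = 0.1005
  tooling wear: 0.29 × 0.49 = 0.1421
  operator setup error: 0.41 × 0.76 = 0.3116
Normalizing constant Z = 0.024 + 0.1005 + 0.1421 + 0.3116 = 0.5782.
P(program parameter change | evidence) ≈ 0.024 / 0.5782 ≈ 0.042
P(coolant degradation | evidence) ≈ 0.1005 / 0.5782 ≈ 0.174
P(tooling wear | evidence) ≈ 0.1421 / 0.5782 ≈ 0.246
P(operator setup error | evidence) ≈ 0.3116 / 0.5782 ≈ 0.539
The largest is 0.539, so operator setup error is most probable.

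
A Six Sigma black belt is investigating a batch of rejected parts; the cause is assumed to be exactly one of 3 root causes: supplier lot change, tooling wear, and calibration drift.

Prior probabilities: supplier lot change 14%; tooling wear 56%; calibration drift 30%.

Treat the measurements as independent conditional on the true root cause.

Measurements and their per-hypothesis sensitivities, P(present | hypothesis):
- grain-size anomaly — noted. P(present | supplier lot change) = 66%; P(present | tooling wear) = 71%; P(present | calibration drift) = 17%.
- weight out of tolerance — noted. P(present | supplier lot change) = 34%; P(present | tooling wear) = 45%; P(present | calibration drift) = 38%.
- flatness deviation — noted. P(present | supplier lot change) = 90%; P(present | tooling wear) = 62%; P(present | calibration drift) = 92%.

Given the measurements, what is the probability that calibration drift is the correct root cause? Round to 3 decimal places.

0.114

For each hypothesis, the unnormalized posterior weight is prior × product of the measurement likelihoods:
  supplier lot change: 0.14 × 0.66 × 0.34 × 0.90 = 0.028274
  tooling wear: 0.56 × 0.71 × 0.45 × 0.62 = 0.11093
  calibration drift: 0.30 × 0.17 × 0.38 × 0.92 = 0.01783
Normalizing constant Z = 0.028274 + 0.11093 + 0.01783 = 0.15703.
P(calibration drift | evidence) = 0.01783 / 0.15703 ≈ 0.114.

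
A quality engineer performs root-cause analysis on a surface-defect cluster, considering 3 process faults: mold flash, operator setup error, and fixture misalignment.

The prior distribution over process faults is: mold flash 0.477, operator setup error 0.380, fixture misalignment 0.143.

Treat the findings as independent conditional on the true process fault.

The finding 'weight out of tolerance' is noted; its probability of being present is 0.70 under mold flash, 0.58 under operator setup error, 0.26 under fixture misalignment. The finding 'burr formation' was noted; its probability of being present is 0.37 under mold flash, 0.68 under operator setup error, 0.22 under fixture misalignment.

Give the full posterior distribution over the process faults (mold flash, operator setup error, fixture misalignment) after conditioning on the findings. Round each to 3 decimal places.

0.439, 0.532, 0.029

For each hypothesis, the unnormalized posterior weight is prior × product of the finding likelihoods:
  mold flash: 0.477 × 0.70 × 0.37 = 0.12354
  operator setup error: 0.380 × 0.58 × 0.68 = 0.14987
  fixture misalignment: 0.143 × 0.26 × 0.22 = 0.0081796
The unnormalized weights sum to 0.28159.
P(mold flash | evidence) = 0.12354 / 0.28159 ≈ 0.439
P(operator setup error | evidence) = 0.14987 / 0.28159 ≈ 0.532
P(fixture misalignment | evidence) = 0.0081796 / 0.28159 ≈ 0.029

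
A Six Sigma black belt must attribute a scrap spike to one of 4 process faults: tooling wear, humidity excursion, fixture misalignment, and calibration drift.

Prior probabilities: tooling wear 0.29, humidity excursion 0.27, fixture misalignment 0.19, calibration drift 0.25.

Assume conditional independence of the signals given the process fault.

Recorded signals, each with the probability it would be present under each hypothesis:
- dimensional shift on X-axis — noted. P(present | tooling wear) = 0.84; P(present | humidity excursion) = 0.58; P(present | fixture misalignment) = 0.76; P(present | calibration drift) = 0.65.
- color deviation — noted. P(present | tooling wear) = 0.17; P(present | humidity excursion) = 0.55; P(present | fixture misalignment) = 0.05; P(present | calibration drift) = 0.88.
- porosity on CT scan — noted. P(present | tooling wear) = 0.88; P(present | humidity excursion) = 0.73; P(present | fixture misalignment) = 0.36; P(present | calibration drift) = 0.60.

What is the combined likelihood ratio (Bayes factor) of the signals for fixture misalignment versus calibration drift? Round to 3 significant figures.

Take the product of per-signal likelihoods under each hypothesis, then divide.
  fixture misalignment: 0.76 × 0.05 × 0.36 = 0.01368
  calibration drift: 0.65 × 0.88 × 0.60 = 0.3432
Bayes factor = 0.01368 / 0.3432 ≈ 0.0399

0.0399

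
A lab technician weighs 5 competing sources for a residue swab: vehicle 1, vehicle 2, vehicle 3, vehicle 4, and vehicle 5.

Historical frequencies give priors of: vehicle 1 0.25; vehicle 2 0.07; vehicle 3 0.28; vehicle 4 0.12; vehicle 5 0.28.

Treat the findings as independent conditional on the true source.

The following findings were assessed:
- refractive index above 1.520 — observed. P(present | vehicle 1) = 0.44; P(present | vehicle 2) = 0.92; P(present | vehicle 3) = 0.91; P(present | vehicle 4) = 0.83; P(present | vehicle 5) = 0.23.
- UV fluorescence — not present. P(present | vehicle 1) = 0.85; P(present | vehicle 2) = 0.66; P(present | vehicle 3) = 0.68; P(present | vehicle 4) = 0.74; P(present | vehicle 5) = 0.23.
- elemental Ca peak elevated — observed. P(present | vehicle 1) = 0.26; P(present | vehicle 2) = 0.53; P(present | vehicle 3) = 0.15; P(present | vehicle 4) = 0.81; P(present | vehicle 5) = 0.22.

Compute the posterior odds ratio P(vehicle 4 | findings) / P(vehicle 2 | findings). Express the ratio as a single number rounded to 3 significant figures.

Posterior odds equal prior odds times the likelihood ratio; only the two competing hypotheses matter (using 1 − P(present | H) for each absent finding).
  vehicle 4: 0.12 × 0.83 × (1 − 0.74) × 0.81 = 0.020976
  vehicle 2: 0.07 × 0.92 × (1 − 0.66) × 0.53 = 0.011605
Odds(vehicle 4 : vehicle 2) = 0.020976 / 0.011605 ≈ 1.81.

1.81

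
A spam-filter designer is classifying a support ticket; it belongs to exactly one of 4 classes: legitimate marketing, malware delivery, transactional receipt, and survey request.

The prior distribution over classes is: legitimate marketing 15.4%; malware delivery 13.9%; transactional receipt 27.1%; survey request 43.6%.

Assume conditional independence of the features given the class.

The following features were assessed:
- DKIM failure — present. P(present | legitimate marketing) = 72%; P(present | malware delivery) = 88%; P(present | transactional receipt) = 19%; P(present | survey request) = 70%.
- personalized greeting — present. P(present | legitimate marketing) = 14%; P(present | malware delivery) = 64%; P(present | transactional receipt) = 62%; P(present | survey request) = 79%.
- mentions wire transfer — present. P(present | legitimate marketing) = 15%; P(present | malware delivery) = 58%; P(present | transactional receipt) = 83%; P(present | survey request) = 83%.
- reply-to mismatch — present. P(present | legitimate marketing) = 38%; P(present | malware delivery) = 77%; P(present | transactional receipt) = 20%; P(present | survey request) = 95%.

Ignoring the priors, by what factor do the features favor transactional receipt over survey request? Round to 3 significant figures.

0.0448

Joint likelihood of the feature pattern under each hypothesis:
  transactional receipt: 0.19 × 0.62 × 0.83 × 0.20 = 0.019555
  survey request: 0.70 × 0.79 × 0.83 × 0.95 = 0.43604
Bayes factor = 0.019555 / 0.43604 ≈ 0.0448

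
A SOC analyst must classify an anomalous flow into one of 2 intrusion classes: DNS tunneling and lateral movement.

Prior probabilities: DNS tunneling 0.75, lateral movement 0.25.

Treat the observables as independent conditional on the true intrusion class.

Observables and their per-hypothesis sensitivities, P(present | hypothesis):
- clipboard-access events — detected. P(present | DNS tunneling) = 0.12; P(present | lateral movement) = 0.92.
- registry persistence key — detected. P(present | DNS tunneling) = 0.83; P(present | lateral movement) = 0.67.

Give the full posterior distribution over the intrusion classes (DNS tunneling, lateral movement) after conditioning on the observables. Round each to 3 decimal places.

0.326, 0.674

By Bayes' rule with conditional independence, the unnormalized weight for each hypothesis is prior × ∏ likelihoods:
  DNS tunneling: 0.75 × 0.12 × 0.83 = 0.0747
  lateral movement: 0.25 × 0.92 × 0.67 = 0.1541
Marginal likelihood of the evidence = 0.2288.
P(DNS tunneling | evidence) = 0.0747 / 0.2288 ≈ 0.326
P(lateral movement | evidence) = 0.1541 / 0.2288 ≈ 0.674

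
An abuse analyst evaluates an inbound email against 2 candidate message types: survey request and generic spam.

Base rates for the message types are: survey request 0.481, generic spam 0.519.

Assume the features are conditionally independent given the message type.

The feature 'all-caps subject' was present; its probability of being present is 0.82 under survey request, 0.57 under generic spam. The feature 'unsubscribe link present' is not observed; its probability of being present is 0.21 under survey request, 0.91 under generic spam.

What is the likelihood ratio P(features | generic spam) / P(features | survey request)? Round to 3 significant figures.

The Bayes factor is the ratio of the joint likelihoods of the feature pattern under the two hypotheses (using 1 − P(present | H) for each absent feature).
  generic spam: 0.57 × (1 − 0.91) = 0.0513
  survey request: 0.82 × (1 − 0.21) = 0.6478
Bayes factor = 0.0513 / 0.6478 ≈ 0.0792

0.0792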